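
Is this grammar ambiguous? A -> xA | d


right-linear, alternatives start with distinct terminals 'x' vs 'd': unique leftmost derivation
Unambiguous


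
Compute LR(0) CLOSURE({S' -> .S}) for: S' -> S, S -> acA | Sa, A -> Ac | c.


Start: S' -> .S
For each item with dot before a nonterminal B, add B -> .γ for every B-production
Closure: [S' -> .S, S -> .acA, S -> .Sa]


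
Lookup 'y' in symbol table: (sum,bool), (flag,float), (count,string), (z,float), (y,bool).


Lookup 'y' → type bool


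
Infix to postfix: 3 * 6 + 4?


Left to right (same or higher precedence on left)
Postfix: 3 6 * 4 +


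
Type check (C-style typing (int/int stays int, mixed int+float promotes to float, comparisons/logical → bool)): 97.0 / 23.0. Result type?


Operand types: float / float
Rule: mixed int/float promotes to float; int/int stays int
Result type: float


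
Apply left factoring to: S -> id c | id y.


Common prefix: 'id'
Factored: S -> id S', S' -> c | y


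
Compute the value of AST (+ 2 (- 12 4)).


Evaluate inner: (- 12 4) = 8
Evaluate root: (+ 2 8) = 10
Result: 10


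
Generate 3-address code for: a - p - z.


Break into single-operator statements:
t1 = a - p
t2 = t1 - z


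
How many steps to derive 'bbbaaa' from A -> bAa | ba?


Derivation: A => bAa => bbAaa => bbbaaa
Steps: 3


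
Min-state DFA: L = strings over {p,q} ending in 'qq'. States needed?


Track the longest suffix of input matching a prefix of 'qq': 3 classes (prefixes of length 0..2)
Minimal DFA: 3 states


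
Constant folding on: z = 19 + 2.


19 + 2 = 21 at compile time
Optimized: z = 21


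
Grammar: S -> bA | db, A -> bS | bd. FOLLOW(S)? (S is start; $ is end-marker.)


$ ∈ FOLLOW(S). For each A -> αBβ: add FIRST(β)\{ε} to FOLLOW(B); if β nullable, add FOLLOW(A).
FOLLOW(S) = {$}


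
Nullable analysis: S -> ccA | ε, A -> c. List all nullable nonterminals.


A nonterminal is nullable iff some alternative derives ε (directly, or every symbol in it is nullable)
Nullable: {S}


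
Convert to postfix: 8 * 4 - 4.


Left to right (same or higher precedence on left)
Postfix: 8 4 * 4 -


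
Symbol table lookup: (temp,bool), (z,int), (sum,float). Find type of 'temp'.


Lookup 'temp' → type bool


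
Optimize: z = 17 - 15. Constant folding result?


17 - 15 = 2 at compile time
Optimized: z = 2


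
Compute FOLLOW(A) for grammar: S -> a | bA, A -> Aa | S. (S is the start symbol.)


$ ∈ FOLLOW(S). For each A -> αBβ: add FIRST(β)\{ε} to FOLLOW(B); if β nullable, add FOLLOW(A).
FOLLOW(A) = {$, a}


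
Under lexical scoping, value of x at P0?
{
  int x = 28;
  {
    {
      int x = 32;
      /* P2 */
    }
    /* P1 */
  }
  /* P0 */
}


x declared in the same block as P0
x = 28


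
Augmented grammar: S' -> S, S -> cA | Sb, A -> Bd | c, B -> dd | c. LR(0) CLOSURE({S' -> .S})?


Start: S' -> .S
For each item with dot before a nonterminal B, add B -> .γ for every B-production
Closure: [S' -> .S, S -> .cA, S -> .Sb]


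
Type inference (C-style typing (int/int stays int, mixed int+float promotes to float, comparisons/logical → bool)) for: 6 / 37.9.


Operand types: int / float
Rule: mixed int/float promotes to float; int/int stays int
Result type: float


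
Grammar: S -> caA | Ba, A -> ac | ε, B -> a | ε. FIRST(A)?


Per alternative of A: FIRST(ac) = {a}; FIRST(ε) = {ε}
FIRST(A) = {a, ε}


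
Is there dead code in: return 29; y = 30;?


statement follows a return and is unreachable
Dead: 'y = 30'


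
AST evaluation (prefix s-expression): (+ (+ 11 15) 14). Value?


Evaluate inner: (+ 11 15) = 26
Evaluate root: (+ 26 14) = 40
Result: 40


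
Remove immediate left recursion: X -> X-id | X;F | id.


Left-recursive alternatives: X-id, X;F; non-recursive: id
Introduce X': X -> idX', X' -> -idX' | ;FX' | ε


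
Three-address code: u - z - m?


Break into single-operator statements:
t1 = u - z
t2 = t1 - m


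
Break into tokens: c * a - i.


Scan left to right, longest-match per lexeme
Tokens: ID(c), OP(*), ID(a), OP(-), ID(i)


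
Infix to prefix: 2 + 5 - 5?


left-to-right (same/higher precedence on left): tree is (- (+ 2 5) 5)
Prefix: - + 2 5 5


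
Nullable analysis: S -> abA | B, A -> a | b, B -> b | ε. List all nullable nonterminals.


A nonterminal is nullable iff some alternative derives ε (directly, or every symbol in it is nullable)
Nullable: {B, S}


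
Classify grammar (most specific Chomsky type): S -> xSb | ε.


Single nonterminal LHS, but x^n b^n is not regular
Classification: Type 2 (Context-Free)


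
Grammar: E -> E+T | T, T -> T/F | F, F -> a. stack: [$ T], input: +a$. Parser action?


lookahead ∉ {/} so T won't extend; reduce E -> T
Action: reduce (E -> T)


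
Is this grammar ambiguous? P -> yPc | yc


balanced y^n…c^n: each string has a unique parse
Unambiguous


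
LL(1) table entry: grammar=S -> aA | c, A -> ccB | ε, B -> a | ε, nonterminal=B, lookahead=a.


For [B, a]: 'a' ∈ FIRST(a)
Entry: B -> a


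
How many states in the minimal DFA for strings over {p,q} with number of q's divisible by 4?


Track (count of q) mod 4: states 0..3, accept at 0
Minimal DFA: 4 states


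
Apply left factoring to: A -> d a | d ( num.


Common prefix: 'd'
Factored: A -> d A', A' -> a | ( num


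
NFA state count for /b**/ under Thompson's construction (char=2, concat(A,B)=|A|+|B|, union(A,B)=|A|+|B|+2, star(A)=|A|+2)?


Syntax tree has 1 char leaf(s), 0 union(s), 2 star(s)
chars contribute 1×2 = 2; each union adds +2; each star adds +2
Total: 2 + 0 + 4 = 6 states


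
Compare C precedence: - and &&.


'-' is additive (level 9); '&&' is logical AND (level 2)
Higher level binds tighter
'-' has higher precedence than '&&'


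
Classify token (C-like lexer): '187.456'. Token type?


Pattern: digits with a decimal point
Type: FLOAT_LITERAL


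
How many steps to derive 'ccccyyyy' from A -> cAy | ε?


Derivation: A => cAy => ccAyy => cccAyyy => ccccAyyyy => ccccyyyy
Steps: 5


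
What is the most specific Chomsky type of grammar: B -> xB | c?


Right-linear: every RHS is a terminal or a terminal followed by one nonterminal
Classification: Type 3 (Regular)


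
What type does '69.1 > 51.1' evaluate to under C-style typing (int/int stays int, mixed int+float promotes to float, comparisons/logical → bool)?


Operand types: float > float
Rule: comparison yields bool
Result type: bool


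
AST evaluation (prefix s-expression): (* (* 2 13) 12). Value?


Evaluate inner: (* 2 13) = 26
Evaluate root: (* 26 12) = 312
Result: 312


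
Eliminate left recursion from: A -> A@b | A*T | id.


Left-recursive alternatives: A@b, A*T; non-recursive: id
Introduce A': A -> idA', A' -> @bA' | *TA' | ε


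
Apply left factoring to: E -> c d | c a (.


Common prefix: 'c'
Factored: E -> c E', E' -> d | a (


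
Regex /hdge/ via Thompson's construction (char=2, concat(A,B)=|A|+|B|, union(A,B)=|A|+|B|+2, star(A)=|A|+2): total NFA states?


Syntax tree has 4 char leaf(s), 0 union(s), 0 star(s)
chars contribute 4×2 = 8; each union adds +2; each star adds +2
Total: 8 + 0 + 0 = 8 states


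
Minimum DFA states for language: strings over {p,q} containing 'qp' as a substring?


KMP-style automaton: 2 progress states + 1 absorbing accept = 3
Minimal DFA: 3 states


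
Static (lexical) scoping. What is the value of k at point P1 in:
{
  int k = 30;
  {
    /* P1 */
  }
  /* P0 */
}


P1's block does not declare k; resolves to the enclosing declaration at depth 0
k = 30


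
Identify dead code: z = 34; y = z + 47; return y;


z is read by y's definition; y is returned
No dead code


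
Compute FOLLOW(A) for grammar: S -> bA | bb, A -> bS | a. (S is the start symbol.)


$ ∈ FOLLOW(S). For each A -> αBβ: add FIRST(β)\{ε} to FOLLOW(B); if β nullable, add FOLLOW(A).
FOLLOW(A) = {$}


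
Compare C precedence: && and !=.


'!=' is equality (level 6); '&&' is logical AND (level 2)
Higher level binds tighter
'!=' has higher precedence than '&&'


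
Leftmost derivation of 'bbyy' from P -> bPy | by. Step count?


Derivation: P => bPy => bbyy
Steps: 2


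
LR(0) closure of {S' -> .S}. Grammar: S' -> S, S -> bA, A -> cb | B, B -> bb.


Start: S' -> .S
For each item with dot before a nonterminal B, add B -> .γ for every B-production
Closure: [S' -> .S, S -> .bA]


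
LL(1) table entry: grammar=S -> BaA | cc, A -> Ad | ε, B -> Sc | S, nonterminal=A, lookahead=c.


For [A, c]: ε is nullable and 'c' ∈ FOLLOW(A)
Entry: A -> ε


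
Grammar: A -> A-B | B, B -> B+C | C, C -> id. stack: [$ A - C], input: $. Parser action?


'C' (not preceded by B+) is the handle for B -> C
Action: reduce (B -> C)


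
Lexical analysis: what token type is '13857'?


Pattern: digits only
Type: INTEGER_LITERAL


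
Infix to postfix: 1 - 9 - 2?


Left to right (same or higher precedence on left)
Postfix: 1 9 - 2 -


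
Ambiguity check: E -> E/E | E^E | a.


'a/a^a' has two parse trees (no precedence encoded between / and ^)
Ambiguous


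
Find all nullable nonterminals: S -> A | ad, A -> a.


A nonterminal is nullable iff some alternative derives ε (directly, or every symbol in it is nullable)
Nullable: {}


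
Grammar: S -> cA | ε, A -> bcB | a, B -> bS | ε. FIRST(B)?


Per alternative of B: FIRST(bS) = {b}; FIRST(ε) = {ε}
FIRST(B) = {b, ε}


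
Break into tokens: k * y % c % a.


Scan left to right, longest-match per lexeme
Tokens: ID(k), OP(*), ID(y), OP(%), ID(c), OP(%), ID(a)


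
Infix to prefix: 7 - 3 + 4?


left-to-right (same/higher precedence on left): tree is (+ (- 7 3) 4)
Prefix: + - 7 3 4


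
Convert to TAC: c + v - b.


Break into single-operator statements:
t1 = c + v
t2 = t1 - b


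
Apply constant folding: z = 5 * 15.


5 * 15 = 75 at compile time
Optimized: z = 75


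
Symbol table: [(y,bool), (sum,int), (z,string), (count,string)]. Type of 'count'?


Lookup 'count' → type string


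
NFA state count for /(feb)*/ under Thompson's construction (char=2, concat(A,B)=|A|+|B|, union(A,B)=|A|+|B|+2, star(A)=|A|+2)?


Syntax tree has 3 char leaf(s), 0 union(s), 1 star(s)
chars contribute 3×2 = 6; each union adds +2; each star adds +2
Total: 6 + 0 + 2 = 8 states


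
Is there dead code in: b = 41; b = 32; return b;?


first assignment to b is overwritten before any read
Dead: 'b = 41'


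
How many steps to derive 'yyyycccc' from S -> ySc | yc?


Derivation: S => ySc => yyScc => yyySccc => yyyycccc
Steps: 4


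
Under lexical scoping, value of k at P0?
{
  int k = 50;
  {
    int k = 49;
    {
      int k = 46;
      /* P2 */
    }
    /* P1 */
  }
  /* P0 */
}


k declared in the same block as P0
k = 50


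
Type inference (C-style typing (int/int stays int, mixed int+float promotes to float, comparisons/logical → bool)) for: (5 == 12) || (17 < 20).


Operand types: bool || bool
Rule: logical operators take bool operands and yield bool
Result type: bool


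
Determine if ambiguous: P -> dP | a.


right-linear, alternatives start with distinct terminals 'd' vs 'a': unique leftmost derivation
Unambiguous


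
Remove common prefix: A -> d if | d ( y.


Common prefix: 'd'
Factored: A -> d A', A' -> if | ( y


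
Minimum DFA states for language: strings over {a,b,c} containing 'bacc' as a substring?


KMP-style automaton: 4 progress states + 1 absorbing accept = 5
Minimal DFA: 5 states


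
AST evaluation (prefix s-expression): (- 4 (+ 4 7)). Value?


Evaluate inner: (+ 4 7) = 11
Evaluate root: (- 4 11) = -7
Result: -7


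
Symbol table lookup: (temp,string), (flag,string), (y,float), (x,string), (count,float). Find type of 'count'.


Lookup 'count' → type float


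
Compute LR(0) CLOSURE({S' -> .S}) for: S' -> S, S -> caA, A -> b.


Start: S' -> .S
For each item with dot before a nonterminal B, add B -> .γ for every B-production
Closure: [S' -> .S, S -> .caA]


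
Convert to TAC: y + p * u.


Break into single-operator statements:
t1 = p * u
t2 = y + t1


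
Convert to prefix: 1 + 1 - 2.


left-to-right (same/higher precedence on left): tree is (- (+ 1 1) 2)
Prefix: - + 1 1 2


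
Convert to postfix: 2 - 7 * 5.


* has higher precedence, evaluate 7*5 first
Postfix: 2 7 5 * -


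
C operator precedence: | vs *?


'*' is multiplicative (level 10); '|' is bitwise OR (level 3)
Higher level binds tighter
'*' has higher precedence than '|'


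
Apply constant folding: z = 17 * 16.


17 * 16 = 272 at compile time
Optimized: z = 272


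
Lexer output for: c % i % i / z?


Scan left to right, longest-match per lexeme
Tokens: ID(c), OP(%), ID(i), OP(%), ID(i), OP(/), ID(z)


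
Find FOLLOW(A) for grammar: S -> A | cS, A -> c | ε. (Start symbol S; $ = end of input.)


$ ∈ FOLLOW(S). For each A -> αBβ: add FIRST(β)\{ε} to FOLLOW(B); if β nullable, add FOLLOW(A).
FOLLOW(A) = {$}


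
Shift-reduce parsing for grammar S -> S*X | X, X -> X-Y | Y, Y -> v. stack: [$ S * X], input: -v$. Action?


'-' can extend X; shift to build X -> X-Y
Action: shift


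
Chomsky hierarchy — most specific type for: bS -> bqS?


LHS has context (more than one symbol) and |LHS| ≤ |RHS|
Classification: Type 1 (Context-Sensitive)


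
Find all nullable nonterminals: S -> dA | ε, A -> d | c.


A nonterminal is nullable iff some alternative derives ε (directly, or every symbol in it is nullable)
Nullable: {S}


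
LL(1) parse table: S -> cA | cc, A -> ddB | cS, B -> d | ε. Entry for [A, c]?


For [A, c]: 'c' ∈ FIRST(cS)
Entry: A -> cS


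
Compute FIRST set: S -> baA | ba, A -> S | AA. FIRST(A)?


Per alternative of A: FIRST(S) = {b}; FIRST(AA) = {b}
FIRST(A) = {b}


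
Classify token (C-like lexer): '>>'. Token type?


Pattern: operator symbol
Type: OPERATOR


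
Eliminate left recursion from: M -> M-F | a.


Left-recursive alternatives: M-F; non-recursive: a
Introduce M': M -> aM', M' -> -FM' | ε


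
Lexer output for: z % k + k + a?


Scan left to right, longest-match per lexeme
Tokens: ID(z), OP(%), ID(k), OP(+), ID(k), OP(+), ID(a)


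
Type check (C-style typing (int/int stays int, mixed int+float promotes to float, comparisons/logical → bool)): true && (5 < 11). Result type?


Operand types: bool && bool
Rule: logical operators take bool operands and yield bool
Result type: bool


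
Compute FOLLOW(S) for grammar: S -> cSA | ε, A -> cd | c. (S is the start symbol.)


$ ∈ FOLLOW(S). For each A -> αBβ: add FIRST(β)\{ε} to FOLLOW(B); if β nullable, add FOLLOW(A).
FOLLOW(S) = {$, c}


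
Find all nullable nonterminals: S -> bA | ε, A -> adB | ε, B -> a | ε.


A nonterminal is nullable iff some alternative derives ε (directly, or every symbol in it is nullable)
Nullable: {A, B, S}


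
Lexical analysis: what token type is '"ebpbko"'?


Pattern: double-quoted sequence
Type: STRING_LITERAL


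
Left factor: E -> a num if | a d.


Common prefix: 'a'
Factored: E -> a E', E' -> num if | d


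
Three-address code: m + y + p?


Break into single-operator statements:
t1 = m + y
t2 = t1 + p


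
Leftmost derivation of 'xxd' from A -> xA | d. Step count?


Derivation: A => xA => xxA => xxd
Steps: 3


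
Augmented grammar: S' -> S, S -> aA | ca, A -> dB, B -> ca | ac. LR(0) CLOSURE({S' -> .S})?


Start: S' -> .S
For each item with dot before a nonterminal B, add B -> .γ for every B-production
Closure: [S' -> .S, S -> .aA, S -> .ca]


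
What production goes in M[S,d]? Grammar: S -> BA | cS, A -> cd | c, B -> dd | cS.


For [S, d]: 'd' ∈ FIRST(BA)
Entry: S -> BA


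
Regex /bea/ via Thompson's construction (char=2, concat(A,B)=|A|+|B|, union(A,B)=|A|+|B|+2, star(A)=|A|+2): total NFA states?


Syntax tree has 3 char leaf(s), 0 union(s), 0 star(s)
chars contribute 3×2 = 6; each union adds +2; each star adds +2
Total: 6 + 0 + 0 = 6 states


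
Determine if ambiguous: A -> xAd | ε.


balanced x^n…d^n: each string has a unique parse
Unambiguous


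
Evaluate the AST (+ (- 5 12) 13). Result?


Evaluate inner: (- 5 12) = -7
Evaluate root: (+ -7 13) = 6
Result: 6


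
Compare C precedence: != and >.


'>' is relational (level 7); '!=' is equality (level 6)
Higher level binds tighter
'>' has higher precedence than '!='


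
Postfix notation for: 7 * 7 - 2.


Left to right (same or higher precedence on left)
Postfix: 7 7 * 2 -


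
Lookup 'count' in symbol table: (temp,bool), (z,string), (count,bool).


Lookup 'count' → type bool


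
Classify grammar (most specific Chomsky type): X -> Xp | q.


Left-linear: every RHS is a terminal or one nonterminal followed by a terminal
Classification: Type 3 (Regular)


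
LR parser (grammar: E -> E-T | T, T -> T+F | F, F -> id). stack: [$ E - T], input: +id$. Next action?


'+' can extend T; shift to build T -> T+F
Action: shift


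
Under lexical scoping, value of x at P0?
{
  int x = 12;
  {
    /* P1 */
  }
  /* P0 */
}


x declared in the same block as P0
x = 12


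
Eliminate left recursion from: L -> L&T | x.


Left-recursive alternatives: L&T; non-recursive: x
Introduce L': L -> xL', L' -> &TL' | ε


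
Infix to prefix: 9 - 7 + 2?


left-to-right (same/higher precedence on left): tree is (+ (- 9 7) 2)
Prefix: + - 9 7 2


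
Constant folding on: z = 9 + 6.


9 + 6 = 15 at compile time
Optimized: z = 15


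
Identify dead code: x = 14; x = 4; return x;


first assignment to x is overwritten before any read
Dead: 'x = 14'


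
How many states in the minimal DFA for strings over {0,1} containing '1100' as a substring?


KMP-style automaton: 4 progress states + 1 absorbing accept = 5
Minimal DFA: 5 states


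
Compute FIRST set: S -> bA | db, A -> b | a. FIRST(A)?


Per alternative of A: FIRST(b) = {b}; FIRST(a) = {a}
FIRST(A) = {a, b}


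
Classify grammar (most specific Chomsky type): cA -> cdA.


LHS has context (more than one symbol) and |LHS| ≤ |RHS|
Classification: Type 1 (Context-Sensitive)


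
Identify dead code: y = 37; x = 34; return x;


y is assigned but never read
Dead: 'y = 37'


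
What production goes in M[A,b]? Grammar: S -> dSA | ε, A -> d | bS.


For [A, b]: 'b' ∈ FIRST(bS)
Entry: A -> bS


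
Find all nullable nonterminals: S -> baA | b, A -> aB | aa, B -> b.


A nonterminal is nullable iff some alternative derives ε (directly, or every symbol in it is nullable)
Nullable: {}


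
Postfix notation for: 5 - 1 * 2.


* has higher precedence, evaluate 1*2 first
Postfix: 5 1 2 * -


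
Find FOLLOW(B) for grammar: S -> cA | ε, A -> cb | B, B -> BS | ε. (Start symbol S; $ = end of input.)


$ ∈ FOLLOW(S). For each A -> αBβ: add FIRST(β)\{ε} to FOLLOW(B); if β nullable, add FOLLOW(A).
FOLLOW(B) = {$, c}


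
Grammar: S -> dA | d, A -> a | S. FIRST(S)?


Per alternative of S: FIRST(dA) = {d}; FIRST(d) = {d}
FIRST(S) = {d}


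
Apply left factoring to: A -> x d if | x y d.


Common prefix: 'x'
Factored: A -> x A', A' -> d if | y d


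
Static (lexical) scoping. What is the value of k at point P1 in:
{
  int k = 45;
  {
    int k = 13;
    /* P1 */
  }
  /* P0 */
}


k declared in the same block as P1
k = 13


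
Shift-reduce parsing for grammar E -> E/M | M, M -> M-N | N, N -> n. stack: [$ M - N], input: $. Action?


handle 'M-N' on top
Action: reduce (M -> M-N)


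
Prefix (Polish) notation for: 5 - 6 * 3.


'*' binds tighter: tree is (- 5 (* 6 3))
Prefix: - 5 * 6 3


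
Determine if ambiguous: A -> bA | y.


right-linear, alternatives start with distinct terminals 'b' vs 'y': unique leftmost derivation
Unambiguous


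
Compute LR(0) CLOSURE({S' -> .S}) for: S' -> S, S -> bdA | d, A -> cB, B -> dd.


Start: S' -> .S
For each item with dot before a nonterminal B, add B -> .γ for every B-production
Closure: [S' -> .S, S -> .bdA, S -> .d]


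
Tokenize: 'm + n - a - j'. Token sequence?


Scan left to right, longest-match per lexeme
Tokens: ID(m), OP(+), ID(n), OP(-), ID(a), OP(-), ID(j)


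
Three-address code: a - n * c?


Break into single-operator statements:
t1 = n * c
t2 = a - t1


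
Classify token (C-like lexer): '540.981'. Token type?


Pattern: digits with a decimal point
Type: FLOAT_LITERAL


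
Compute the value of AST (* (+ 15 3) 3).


Evaluate inner: (+ 15 3) = 18
Evaluate root: (* 18 3) = 54
Result: 54


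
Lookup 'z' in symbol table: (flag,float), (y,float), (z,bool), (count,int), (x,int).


Lookup 'z' → type bool


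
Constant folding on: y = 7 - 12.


7 - 12 = -5 at compile time
Optimized: y = -5


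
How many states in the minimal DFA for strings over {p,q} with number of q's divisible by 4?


Track (count of q) mod 4: states 0..3, accept at 0
Minimal DFA: 4 states


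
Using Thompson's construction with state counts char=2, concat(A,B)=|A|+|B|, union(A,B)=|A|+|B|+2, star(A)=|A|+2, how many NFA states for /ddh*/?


Syntax tree has 3 char leaf(s), 0 union(s), 1 star(s)
chars contribute 3×2 = 6; each union adds +2; each star adds +2
Total: 6 + 0 + 2 = 8 states


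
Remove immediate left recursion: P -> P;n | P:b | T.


Left-recursive alternatives: P;n, P:b; non-recursive: T
Introduce P': P -> TP', P' -> ;nP' | :bP' | ε


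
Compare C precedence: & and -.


'-' is additive (level 9); '&' is bitwise AND (level 5)
Higher level binds tighter
'-' has higher precedence than '&'


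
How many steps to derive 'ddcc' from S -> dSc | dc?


Derivation: S => dSc => ddcc
Steps: 2


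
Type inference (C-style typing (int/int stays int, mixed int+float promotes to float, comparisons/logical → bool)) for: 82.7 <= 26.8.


Operand types: float <= float
Rule: comparison yields bool
Result type: bool


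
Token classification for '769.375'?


Pattern: digits with a decimal point
Type: FLOAT_LITERAL


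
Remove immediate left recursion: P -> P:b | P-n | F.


Left-recursive alternatives: P:b, P-n; non-recursive: F
Introduce P': P -> FP', P' -> :bP' | -nP' | ε


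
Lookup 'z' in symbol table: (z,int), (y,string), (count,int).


Lookup 'z' → type int


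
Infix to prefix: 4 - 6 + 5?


left-to-right (same/higher precedence on left): tree is (+ (- 4 6) 5)
Prefix: + - 4 6 5


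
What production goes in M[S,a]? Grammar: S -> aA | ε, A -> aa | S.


For [S, a]: 'a' ∈ FIRST(aA)
Entry: S -> aA


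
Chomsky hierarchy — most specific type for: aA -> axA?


LHS has context (more than one symbol) and |LHS| ≤ |RHS|
Classification: Type 1 (Context-Sensitive)


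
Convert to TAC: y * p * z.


Break into single-operator statements:
t1 = y * p
t2 = t1 * z


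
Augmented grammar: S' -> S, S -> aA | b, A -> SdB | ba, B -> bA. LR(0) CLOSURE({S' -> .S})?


Start: S' -> .S
For each item with dot before a nonterminal B, add B -> .γ for every B-production
Closure: [S' -> .S, S -> .aA, S -> .b]


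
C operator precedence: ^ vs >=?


'>=' is relational (level 7); '^' is bitwise XOR (level 4)
Higher level binds tighter
'>=' has higher precedence than '^'


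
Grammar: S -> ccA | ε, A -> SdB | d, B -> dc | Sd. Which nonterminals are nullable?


A nonterminal is nullable iff some alternative derives ε (directly, or every symbol in it is nullable)
Nullable: {S}


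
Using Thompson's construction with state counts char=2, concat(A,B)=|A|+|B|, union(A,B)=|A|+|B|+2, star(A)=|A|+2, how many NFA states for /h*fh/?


Syntax tree has 3 char leaf(s), 0 union(s), 1 star(s)
chars contribute 3×2 = 6; each union adds +2; each star adds +2
Total: 6 + 0 + 2 = 8 states


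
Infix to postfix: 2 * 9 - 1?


Left to right (same or higher precedence on left)
Postfix: 2 9 * 1 -


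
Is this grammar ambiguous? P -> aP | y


right-linear, alternatives start with distinct terminals 'a' vs 'y': unique leftmost derivation
Unambiguous


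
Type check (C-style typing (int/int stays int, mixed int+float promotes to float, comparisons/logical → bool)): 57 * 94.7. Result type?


Operand types: int * float
Rule: mixed int/float promotes to float; int/int stays int
Result type: float


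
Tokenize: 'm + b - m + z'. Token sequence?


Scan left to right, longest-match per lexeme
Tokens: ID(m), OP(+), ID(b), OP(-), ID(m), OP(+), ID(z)


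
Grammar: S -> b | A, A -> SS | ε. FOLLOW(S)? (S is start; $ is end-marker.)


$ ∈ FOLLOW(S). For each A -> αBβ: add FIRST(β)\{ε} to FOLLOW(B); if β nullable, add FOLLOW(A).
FOLLOW(S) = {$, b}


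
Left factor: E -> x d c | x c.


Common prefix: 'x'
Factored: E -> x E', E' -> d c | c


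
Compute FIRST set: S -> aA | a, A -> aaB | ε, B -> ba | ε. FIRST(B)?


Per alternative of B: FIRST(ba) = {b}; FIRST(ε) = {ε}
FIRST(B) = {b, ε}


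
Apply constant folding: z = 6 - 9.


6 - 9 = -3 at compile time
Optimized: z = -3


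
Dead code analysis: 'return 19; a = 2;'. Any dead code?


statement follows a return and is unreachable
Dead: 'a = 2'


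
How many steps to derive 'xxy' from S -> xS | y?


Derivation: S => xS => xxS => xxy
Steps: 3


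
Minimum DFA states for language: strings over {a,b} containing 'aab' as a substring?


KMP-style automaton: 3 progress states + 1 absorbing accept = 4
Minimal DFA: 4 states


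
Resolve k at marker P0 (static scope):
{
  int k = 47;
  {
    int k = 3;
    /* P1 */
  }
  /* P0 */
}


k declared in the same block as P0
k = 47


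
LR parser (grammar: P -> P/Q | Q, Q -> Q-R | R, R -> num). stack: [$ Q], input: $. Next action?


lookahead ∉ {-} so Q won't extend; reduce P -> Q
Action: reduce (P -> Q)


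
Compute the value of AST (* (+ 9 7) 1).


Evaluate inner: (+ 9 7) = 16
Evaluate root: (* 16 1) = 16
Result: 16


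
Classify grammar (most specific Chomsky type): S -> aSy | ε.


Single nonterminal LHS, but a^n y^n is not regular
Classification: Type 2 (Context-Free)


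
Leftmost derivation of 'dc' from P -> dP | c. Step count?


Derivation: P => dP => dc
Steps: 2


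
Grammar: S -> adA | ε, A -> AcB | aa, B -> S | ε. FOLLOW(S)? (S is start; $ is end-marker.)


$ ∈ FOLLOW(S). For each A -> αBβ: add FIRST(β)\{ε} to FOLLOW(B); if β nullable, add FOLLOW(A).
FOLLOW(S) = {$, c}


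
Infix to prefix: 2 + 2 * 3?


'*' binds tighter: tree is (+ 2 (* 2 3))
Prefix: + 2 * 2 3


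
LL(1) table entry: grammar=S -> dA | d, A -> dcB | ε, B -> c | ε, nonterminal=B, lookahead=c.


For [B, c]: 'c' ∈ FIRST(c)
Entry: B -> c


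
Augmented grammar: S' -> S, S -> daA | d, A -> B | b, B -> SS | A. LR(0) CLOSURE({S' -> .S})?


Start: S' -> .S
For each item with dot before a nonterminal B, add B -> .γ for every B-production
Closure: [S' -> .S, S -> .daA, S -> .d]


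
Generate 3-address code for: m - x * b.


Break into single-operator statements:
t1 = x * b
t2 = m - t1


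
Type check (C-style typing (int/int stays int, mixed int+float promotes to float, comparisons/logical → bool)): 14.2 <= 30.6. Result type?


Operand types: float <= float
Rule: comparison yields bool
Result type: bool


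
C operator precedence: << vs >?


'<<' is shift (level 8); '>' is relational (level 7)
Higher level binds tighter
'<<' has higher precedence than '>'


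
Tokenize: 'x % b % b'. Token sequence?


Scan left to right, longest-match per lexeme
Tokens: ID(x), OP(%), ID(b), OP(%), ID(b)


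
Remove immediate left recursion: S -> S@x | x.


Left-recursive alternatives: S@x; non-recursive: x
Introduce S': S -> xS', S' -> @xS' | ε


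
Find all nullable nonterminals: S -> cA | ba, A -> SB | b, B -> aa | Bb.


A nonterminal is nullable iff some alternative derives ε (directly, or every symbol in it is nullable)
Nullable: {}


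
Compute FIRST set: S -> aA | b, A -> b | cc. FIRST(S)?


Per alternative of S: FIRST(aA) = {a}; FIRST(b) = {b}
FIRST(S) = {a, b}


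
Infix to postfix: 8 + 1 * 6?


* has higher precedence, evaluate 1*6 first
Postfix: 8 1 6 * +


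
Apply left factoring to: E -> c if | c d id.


Common prefix: 'c'
Factored: E -> c E', E' -> if | d id


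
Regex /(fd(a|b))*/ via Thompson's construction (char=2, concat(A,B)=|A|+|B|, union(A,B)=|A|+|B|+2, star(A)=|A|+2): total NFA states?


Syntax tree has 4 char leaf(s), 1 union(s), 1 star(s)
chars contribute 4×2 = 8; each union adds +2; each star adds +2
Total: 8 + 2 + 2 = 12 states


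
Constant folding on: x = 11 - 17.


11 - 17 = -6 at compile time
Optimized: x = -6


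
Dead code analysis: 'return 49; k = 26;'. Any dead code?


statement follows a return and is unreachable
Dead: 'k = 26'


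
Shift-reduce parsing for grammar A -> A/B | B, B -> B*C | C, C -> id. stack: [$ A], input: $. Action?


start symbol A on stack, input exhausted
Action: accept


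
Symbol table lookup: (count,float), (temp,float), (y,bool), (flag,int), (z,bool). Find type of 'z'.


Lookup 'z' → type bool


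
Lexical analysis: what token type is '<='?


Pattern: operator symbol
Type: OPERATOR


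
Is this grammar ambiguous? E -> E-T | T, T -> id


precedence layered via separate nonterminal T: deterministic
Unambiguous


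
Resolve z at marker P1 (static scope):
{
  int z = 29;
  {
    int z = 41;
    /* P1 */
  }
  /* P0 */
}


z declared in the same block as P1
z = 41


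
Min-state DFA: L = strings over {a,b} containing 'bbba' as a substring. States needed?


KMP-style automaton: 4 progress states + 1 absorbing accept = 5
Minimal DFA: 5 states


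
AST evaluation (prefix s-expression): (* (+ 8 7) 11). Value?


Evaluate inner: (+ 8 7) = 15
Evaluate root: (* 15 11) = 165
Result: 165


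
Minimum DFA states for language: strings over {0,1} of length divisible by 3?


Track length mod 3: states 0..2, accept at 0
Minimal DFA: 3 states


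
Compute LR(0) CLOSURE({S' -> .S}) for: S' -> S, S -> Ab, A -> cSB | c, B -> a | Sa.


Start: S' -> .S
For each item with dot before a nonterminal B, add B -> .γ for every B-production
Closure: [S' -> .S, S -> .Ab, A -> .cSB, A -> .c]


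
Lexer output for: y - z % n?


Scan left to right, longest-match per lexeme
Tokens: ID(y), OP(-), ID(z), OP(%), ID(n)


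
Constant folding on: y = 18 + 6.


18 + 6 = 24 at compile time
Optimized: y = 24


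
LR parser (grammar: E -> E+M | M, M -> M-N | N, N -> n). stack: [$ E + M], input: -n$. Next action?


'-' can extend M; shift to build M -> M-N
Action: shift


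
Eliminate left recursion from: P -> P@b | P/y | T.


Left-recursive alternatives: P@b, P/y; non-recursive: T
Introduce P': P -> TP', P' -> @bP' | /yP' | ε


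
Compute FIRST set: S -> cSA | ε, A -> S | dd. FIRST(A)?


Per alternative of A: FIRST(S) = {c, ε}; FIRST(dd) = {d}
FIRST(A) = {c, d, ε}


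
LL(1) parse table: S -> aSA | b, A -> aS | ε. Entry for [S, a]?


For [S, a]: 'a' ∈ FIRST(aSA)
Entry: S -> aSA


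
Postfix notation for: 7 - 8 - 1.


Left to right (same or higher precedence on left)
Postfix: 7 8 - 1 -


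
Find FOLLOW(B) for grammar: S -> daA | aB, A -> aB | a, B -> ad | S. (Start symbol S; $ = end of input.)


$ ∈ FOLLOW(S). For each A -> αBβ: add FIRST(β)\{ε} to FOLLOW(B); if β nullable, add FOLLOW(A).
FOLLOW(B) = {$}


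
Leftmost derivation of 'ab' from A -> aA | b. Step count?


Derivation: A => aA => ab
Steps: 2


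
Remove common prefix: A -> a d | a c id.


Common prefix: 'a'
Factored: A -> a A', A' -> d | c id


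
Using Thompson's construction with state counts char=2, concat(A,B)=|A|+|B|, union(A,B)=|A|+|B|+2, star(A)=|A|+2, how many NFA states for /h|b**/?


Syntax tree has 2 char leaf(s), 1 union(s), 2 star(s)
chars contribute 2×2 = 4; each union adds +2; each star adds +2
Total: 4 + 2 + 4 = 10 states


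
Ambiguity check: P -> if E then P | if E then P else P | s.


dangling else: 'if E then if E then s else s' parses two ways
Ambiguous


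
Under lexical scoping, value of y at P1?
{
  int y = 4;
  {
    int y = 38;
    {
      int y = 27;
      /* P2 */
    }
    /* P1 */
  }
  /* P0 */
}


y declared in the same block as P1
y = 38


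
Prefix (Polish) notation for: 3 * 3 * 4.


left-to-right (same/higher precedence on left): tree is (* (* 3 3) 4)
Prefix: * * 3 3 4


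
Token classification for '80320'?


Pattern: digits only
Type: INTEGER_LITERAL


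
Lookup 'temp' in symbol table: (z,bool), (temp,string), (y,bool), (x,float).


Lookup 'temp' → type string


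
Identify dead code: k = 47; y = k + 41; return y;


k is read by y's definition; y is returned
No dead code


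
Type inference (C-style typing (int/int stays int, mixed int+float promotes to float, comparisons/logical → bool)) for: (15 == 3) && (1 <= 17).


Operand types: bool && bool
Rule: logical operators take bool operands and yield bool
Result type: bool


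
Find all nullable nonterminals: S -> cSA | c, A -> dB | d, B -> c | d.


A nonterminal is nullable iff some alternative derives ε (directly, or every symbol in it is nullable)
Nullable: {}


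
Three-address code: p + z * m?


Break into single-operator statements:
t1 = z * m
t2 = p + t1


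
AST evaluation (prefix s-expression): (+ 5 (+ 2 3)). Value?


Evaluate inner: (+ 2 3) = 5
Evaluate root: (+ 5 5) = 10
Result: 10


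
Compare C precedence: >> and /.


'/' is multiplicative (level 10); '>>' is shift (level 8)
Higher level binds tighter
'/' has higher precedence than '>>'


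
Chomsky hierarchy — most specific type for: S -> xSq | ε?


Single nonterminal LHS, but x^n q^n is not regular
Classification: Type 2 (Context-Free)


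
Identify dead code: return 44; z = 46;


statement follows a return and is unreachable
Dead: 'z = 46'


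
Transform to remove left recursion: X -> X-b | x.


Left-recursive alternatives: X-b; non-recursive: x
Introduce X': X -> xX', X' -> -bX' | ε


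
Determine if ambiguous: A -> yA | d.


right-linear, alternatives start with distinct terminals 'y' vs 'd': unique leftmost derivation
Unambiguous


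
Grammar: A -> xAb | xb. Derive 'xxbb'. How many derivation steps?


Derivation: A => xAb => xxbb
Steps: 2


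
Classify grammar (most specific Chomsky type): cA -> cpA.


LHS has context (more than one symbol) and |LHS| ≤ |RHS|
Classification: Type 1 (Context-Sensitive)


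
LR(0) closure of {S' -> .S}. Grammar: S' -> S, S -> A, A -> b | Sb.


Start: S' -> .S
For each item with dot before a nonterminal B, add B -> .γ for every B-production
Closure: [S' -> .S, S -> .A, A -> .b, A -> .Sb]


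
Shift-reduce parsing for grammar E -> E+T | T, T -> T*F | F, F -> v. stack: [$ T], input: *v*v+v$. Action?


shift '*' to continue T -> T*F
Action: shift


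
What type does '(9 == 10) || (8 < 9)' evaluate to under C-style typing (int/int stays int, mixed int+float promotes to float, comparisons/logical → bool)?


Operand types: bool || bool
Rule: logical operators take bool operands and yield bool
Result type: bool


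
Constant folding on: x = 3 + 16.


3 + 16 = 19 at compile time
Optimized: x = 19


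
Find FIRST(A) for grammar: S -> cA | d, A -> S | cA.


Per alternative of A: FIRST(S) = {c, d}; FIRST(cA) = {c}
FIRST(A) = {c, d}


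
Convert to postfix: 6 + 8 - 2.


Left to right (same or higher precedence on left)
Postfix: 6 8 + 2 -


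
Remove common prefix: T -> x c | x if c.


Common prefix: 'x'
Factored: T -> x T', T' -> c | if c


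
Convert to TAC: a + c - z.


Break into single-operator statements:
t1 = a + c
t2 = t1 - z


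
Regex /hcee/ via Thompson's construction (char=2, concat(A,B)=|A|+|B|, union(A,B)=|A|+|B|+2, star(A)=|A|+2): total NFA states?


Syntax tree has 4 char leaf(s), 0 union(s), 0 star(s)
chars contribute 4×2 = 8; each union adds +2; each star adds +2
Total: 8 + 0 + 0 = 8 states


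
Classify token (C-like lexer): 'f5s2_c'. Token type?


Pattern: letter/underscore followed by alphanumerics, not a keyword
Type: IDENTIFIER


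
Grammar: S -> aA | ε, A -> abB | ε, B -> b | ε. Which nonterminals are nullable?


A nonterminal is nullable iff some alternative derives ε (directly, or every symbol in it is nullable)
Nullable: {A, B, S}


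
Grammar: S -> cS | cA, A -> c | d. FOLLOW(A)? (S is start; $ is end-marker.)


$ ∈ FOLLOW(S). For each A -> αBβ: add FIRST(β)\{ε} to FOLLOW(B); if β nullable, add FOLLOW(A).
FOLLOW(A) = {$}


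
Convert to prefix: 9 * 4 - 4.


left-to-right (same/higher precedence on left): tree is (- (* 9 4) 4)
Prefix: - * 9 4 4


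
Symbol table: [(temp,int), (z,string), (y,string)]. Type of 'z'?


Lookup 'z' → type string


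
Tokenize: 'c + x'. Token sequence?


Scan left to right, longest-match per lexeme
Tokens: ID(c), OP(+), ID(x)


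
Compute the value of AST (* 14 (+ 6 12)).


Evaluate inner: (+ 6 12) = 18
Evaluate root: (* 14 18) = 252
Result: 252


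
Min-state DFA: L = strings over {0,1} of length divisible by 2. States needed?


Track length mod 2: states 0..1, accept at 0
Minimal DFA: 2 states


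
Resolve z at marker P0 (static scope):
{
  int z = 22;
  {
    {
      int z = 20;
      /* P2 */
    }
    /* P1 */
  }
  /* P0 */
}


z declared in the same block as P0
z = 22


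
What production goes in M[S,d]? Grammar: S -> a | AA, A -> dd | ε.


For [S, d]: 'd' ∈ FIRST(AA)
Entry: S -> AA


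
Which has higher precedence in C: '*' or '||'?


'*' is multiplicative (level 10); '||' is logical OR (level 1)
Higher level binds tighter
'*' has higher precedence than '||'


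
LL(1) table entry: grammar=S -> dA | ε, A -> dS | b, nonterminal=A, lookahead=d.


For [A, d]: 'd' ∈ FIRST(dS)
Entry: A -> dS


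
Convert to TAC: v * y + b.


Break into single-operator statements:
t1 = v * y
t2 = t1 + b


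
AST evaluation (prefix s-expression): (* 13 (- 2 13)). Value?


Evaluate inner: (- 2 13) = -11
Evaluate root: (* 13 -11) = -143
Result: -143


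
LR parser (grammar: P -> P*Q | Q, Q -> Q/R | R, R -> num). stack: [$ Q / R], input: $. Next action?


handle 'Q/R' on top
Action: reduce (Q -> Q/R)


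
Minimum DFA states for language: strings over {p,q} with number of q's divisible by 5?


Track (count of q) mod 5: states 0..4, accept at 0
Minimal DFA: 5 states


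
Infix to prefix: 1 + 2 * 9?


'*' binds tighter: tree is (+ 1 (* 2 9))
Prefix: + 1 * 2 9


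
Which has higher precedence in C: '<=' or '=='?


'<=' is relational (level 7); '==' is equality (level 6)
Higher level binds tighter
'<=' has higher precedence than '=='


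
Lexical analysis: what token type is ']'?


Pattern: delimiter/punctuation
Type: PUNCTUATION


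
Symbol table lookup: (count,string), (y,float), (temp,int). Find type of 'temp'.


Lookup 'temp' → type int


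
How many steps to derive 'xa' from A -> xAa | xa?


Derivation: A => xa
Steps: 1


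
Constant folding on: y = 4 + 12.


4 + 12 = 16 at compile time
Optimized: y = 16


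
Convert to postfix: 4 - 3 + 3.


Left to right (same or higher precedence on left)
Postfix: 4 3 - 3 +
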